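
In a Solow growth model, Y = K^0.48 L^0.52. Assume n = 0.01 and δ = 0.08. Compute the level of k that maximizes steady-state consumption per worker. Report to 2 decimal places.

The effective depreciation rate is n + δ = 0.01 + 0.08 = 0.09.
At the golden rule the marginal product of capital equals n+δ: 0.48·k^(0.48−1) = 0.09. Solving, k_gold = (0.48/0.09)^(1/0.52) ≈ 25.0077.

k_gold ≈ 25.01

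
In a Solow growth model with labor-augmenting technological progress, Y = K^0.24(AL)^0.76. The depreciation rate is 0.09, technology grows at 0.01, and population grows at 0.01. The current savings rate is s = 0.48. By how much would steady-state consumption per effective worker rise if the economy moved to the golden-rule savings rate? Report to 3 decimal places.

n + g + δ = 0.01 + 0.01 + 0.09 = 0.11.
Current steady state (s = 0.48): k* = (0.48/0.11)^(1/0.76) ≈ 6.9487, y* = 6.9487^0.24 ≈ 1.5924, c* = (1−0.48)·1.5924 ≈ 0.8281.
Golden rule sets MPK = n+g+δ: 0.24·k^(0.24−1) = 0.11, so k_gold = (0.24/0.11)^(1/0.76) ≈ 2.7913.
y_gold = 2.7913^0.24 ≈ 1.2794, c_gold = y_gold − 0.11·k_gold ≈ 0.9723.
Gain: Δc = 0.9723 − 0.8281 ≈ 0.1443.

Δc ≈ 0.144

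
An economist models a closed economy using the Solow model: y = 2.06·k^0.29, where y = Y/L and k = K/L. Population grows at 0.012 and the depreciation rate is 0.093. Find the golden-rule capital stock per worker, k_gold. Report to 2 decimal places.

k_gold ≈ 11.57

The effective depreciation rate is n + δ = 0.012 + 0.093 = 0.105.
Maximizing c = f(k) − (n+δ)·k gives f'(k) = n+δ, i.e. 0.29·2.06·k^(0.29−1) = 0.105, so k_gold = (0.29·2.06/0.105)^(1/0.71) ≈ 11.5741.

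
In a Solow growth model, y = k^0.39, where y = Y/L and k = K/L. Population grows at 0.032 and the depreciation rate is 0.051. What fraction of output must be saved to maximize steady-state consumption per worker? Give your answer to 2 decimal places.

Capital per worker breaks even when investment replaces (n + δ)·k; here n + δ = 0.083.
At the golden rule MPK = n+δ, and in any Cobb-Douglas steady state s = (n+δ)·k/y = MPK·k/y = capital's share 0.39.

s_gold = 0.39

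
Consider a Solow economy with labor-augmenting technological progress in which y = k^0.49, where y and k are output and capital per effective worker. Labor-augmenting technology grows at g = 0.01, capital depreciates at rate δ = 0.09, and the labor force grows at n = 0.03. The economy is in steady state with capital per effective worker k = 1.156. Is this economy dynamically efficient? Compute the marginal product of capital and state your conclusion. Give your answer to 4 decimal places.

The effective depreciation rate is n + g + δ = 0.03 + 0.01 + 0.09 = 0.13.
MPK = 0.49·k^(0.49−1) = 0.49·1.156^(-0.51) ≈ 0.4551.
MPK > 0.13, so the economy is dynamically efficient (under-saving).

dynamically efficient; MPK ≈ 0.4551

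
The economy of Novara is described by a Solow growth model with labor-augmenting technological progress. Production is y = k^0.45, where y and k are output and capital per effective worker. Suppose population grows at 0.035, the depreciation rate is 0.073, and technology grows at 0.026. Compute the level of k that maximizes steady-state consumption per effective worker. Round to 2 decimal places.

Capital per effective worker breaks even when investment replaces (n + g + δ)·k; here n + g + δ = 0.134.
Golden rule sets MPK = n+g+δ: 0.45·k^(0.45−1) = 0.134, so k_gold = (0.45/0.134)^(1/0.55) ≈ 9.0481.

k_gold ≈ 9.05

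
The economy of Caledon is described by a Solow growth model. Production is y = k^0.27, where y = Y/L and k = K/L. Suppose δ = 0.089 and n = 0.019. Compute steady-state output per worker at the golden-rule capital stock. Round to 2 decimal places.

Capital per worker breaks even when investment replaces (n + δ)·k; here n + δ = 0.108.
Golden rule sets MPK = n+δ: 0.27·k^(0.27−1) = 0.108, so k_gold = (0.27/0.108)^(1/0.73) ≈ 3.5085.
Output: y_gold = k_gold^0.27 = 3.5085^0.27 ≈ 1.4034.

y_gold ≈ 1.40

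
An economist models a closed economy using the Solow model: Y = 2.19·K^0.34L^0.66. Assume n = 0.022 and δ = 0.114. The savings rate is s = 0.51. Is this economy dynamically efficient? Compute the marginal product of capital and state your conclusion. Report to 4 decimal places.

dynamically inefficient; MPK ≈ 0.0907

Capital per worker breaks even when investment replaces (n + δ)·k; here n + δ = 0.136.
Steady-state k*: s·A·k^0.34 = 0.136·k gives k* = (0.51·2.19/0.136)^(1/0.66) ≈ 24.2979.
MPK = 0.34·2.19·24.2979^(-0.66) ≈ 0.0907.
MPK < n+δ = 0.136, so the economy is dynamically inefficient (over-saving).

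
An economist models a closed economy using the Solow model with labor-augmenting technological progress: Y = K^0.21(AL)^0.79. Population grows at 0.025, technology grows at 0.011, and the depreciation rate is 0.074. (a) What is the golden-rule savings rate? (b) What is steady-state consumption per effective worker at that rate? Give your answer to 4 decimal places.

The effective depreciation rate is n + g + δ = 0.025 + 0.011 + 0.074 = 0.11.
For Cobb-Douglas, s_gold equals capital's share: s_gold = 0.21.
Golden rule sets MPK = n+g+δ: 0.21·k^(0.21−1) = 0.11, so k_gold = (0.21/0.11)^(1/0.79) ≈ 2.2671.
y_gold = 2.2671^0.21 ≈ 1.1875; c_gold = (1−0.21)·y_gold ≈ 0.9382.

(a) s_gold = 0.2100; (b) c_gold ≈ 0.9382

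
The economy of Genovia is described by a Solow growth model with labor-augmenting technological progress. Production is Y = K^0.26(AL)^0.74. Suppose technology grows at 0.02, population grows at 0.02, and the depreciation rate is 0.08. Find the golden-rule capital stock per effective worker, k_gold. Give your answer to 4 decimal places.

k_gold ≈ 2.8430

Capital per effective worker breaks even when investment replaces (n + g + δ)·k; here n + g + δ = 0.12.
Setting f'(k) = n+g+δ gives 0.26·k^(0.26−1) = 0.12, hence k_gold = (0.26/0.12)^(1/0.74) ≈ 2.8430.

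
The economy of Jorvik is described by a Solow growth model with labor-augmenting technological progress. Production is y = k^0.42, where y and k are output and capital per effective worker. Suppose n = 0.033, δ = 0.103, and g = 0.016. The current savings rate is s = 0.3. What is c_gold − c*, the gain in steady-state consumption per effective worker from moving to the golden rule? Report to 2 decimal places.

Δc ≈ 0.07

n + g + δ = 0.033 + 0.016 + 0.103 = 0.152.
Current steady state (s = 0.3): k* = (0.3/0.152)^(1/0.58) ≈ 3.2292, y* = 3.2292^0.42 ≈ 1.6361, c* = (1−0.3)·1.6361 ≈ 1.1453.
At the golden rule the marginal product of capital equals n+g+δ: 0.42·k^(0.42−1) = 0.152. Solving, k_gold = (0.42/0.152)^(1/0.58) ≈ 5.7683.
y_gold = 5.7683^0.42 ≈ 2.0876, c_gold = y_gold − 0.152·k_gold ≈ 1.2108.
Gain: Δc = 1.2108 − 1.1453 ≈ 0.0655.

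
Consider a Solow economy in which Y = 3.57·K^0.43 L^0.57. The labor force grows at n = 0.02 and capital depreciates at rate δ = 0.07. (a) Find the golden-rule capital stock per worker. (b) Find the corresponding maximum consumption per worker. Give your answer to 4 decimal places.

Break-even investment rate: n + δ = 0.02 + 0.07 = 0.09.
Setting f'(k) = n+δ gives 0.43·3.57·k^(0.43−1) = 0.09, hence k_gold = (0.43·3.57/0.09)^(1/0.57) ≈ 144.9499.
y_gold = 3.57·144.9499^0.43 ≈ 30.3383; c_gold = y_gold − 0.09·k_gold ≈ 17.2929.

(a) k_gold ≈ 144.9499; (b) c_gold ≈ 17.2929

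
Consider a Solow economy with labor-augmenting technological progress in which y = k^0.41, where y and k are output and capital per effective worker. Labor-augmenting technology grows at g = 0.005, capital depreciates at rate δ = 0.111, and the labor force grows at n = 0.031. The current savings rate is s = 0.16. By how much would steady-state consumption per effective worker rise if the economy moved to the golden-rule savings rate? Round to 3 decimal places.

Δc ≈ 0.312

The effective depreciation rate is n + g + δ = 0.031 + 0.005 + 0.111 = 0.147.
Current steady state (s = 0.16): k* = (0.16/0.147)^(1/0.59) ≈ 1.1545, y* = 1.1545^0.41 ≈ 1.0607, c* = (1−0.16)·1.0607 ≈ 0.8910.
At the golden rule the marginal product of capital equals n+g+δ: 0.41·k^(0.41−1) = 0.147. Solving, k_gold = (0.41/0.147)^(1/0.59) ≈ 5.6889.
y_gold = 5.6889^0.41 ≈ 2.0397, c_gold = y_gold − 0.147·k_gold ≈ 1.2034.
Gain: Δc = 1.2034 − 0.8910 ≈ 0.3125.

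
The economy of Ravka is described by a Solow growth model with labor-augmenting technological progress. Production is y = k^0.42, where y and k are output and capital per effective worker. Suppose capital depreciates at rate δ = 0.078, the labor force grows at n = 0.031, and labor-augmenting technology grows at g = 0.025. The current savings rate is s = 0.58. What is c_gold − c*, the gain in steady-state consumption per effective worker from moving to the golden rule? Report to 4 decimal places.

Δc ≈ 0.1130

n + g + δ = 0.031 + 0.025 + 0.078 = 0.134.
Current steady state (s = 0.58): k* = (0.58/0.134)^(1/0.58) ≈ 12.5057, y* = 12.5057^0.42 ≈ 2.8893, c* = (1−0.58)·2.8893 ≈ 1.2135.
Maximizing c = f(k) − (n+g+δ)·k gives f'(k) = n+g+δ, i.e. 0.42·k^(0.42−1) = 0.134, so k_gold = (0.42/0.134)^(1/0.58) ≈ 7.1684.
y_gold = 7.1684^0.42 ≈ 2.2871, c_gold = y_gold − 0.134·k_gold ≈ 1.3265.
Gain: Δc = 1.3265 − 1.2135 ≈ 0.1130.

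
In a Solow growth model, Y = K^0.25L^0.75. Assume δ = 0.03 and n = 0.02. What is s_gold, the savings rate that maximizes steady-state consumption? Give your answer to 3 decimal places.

Break-even investment rate: n + δ = 0.02 + 0.03 = 0.05.
At the golden rule MPK = n+δ, and in any Cobb-Douglas steady state s = (n+δ)·k/y = MPK·k/y = capital's share 0.25.

s_gold = 0.250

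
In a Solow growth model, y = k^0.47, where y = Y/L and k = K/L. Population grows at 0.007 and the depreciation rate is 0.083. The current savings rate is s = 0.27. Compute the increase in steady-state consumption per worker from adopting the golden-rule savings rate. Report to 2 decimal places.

Capital per worker breaks even when investment replaces (n + δ)·k; here n + δ = 0.09.
Current steady state (s = 0.27): k* = (0.27/0.09)^(1/0.53) ≈ 7.9475, y* = 7.9475^0.47 ≈ 2.6492, c* = (1−0.27)·2.6492 ≈ 1.9339.
Maximizing c = f(k) − (n+δ)·k gives f'(k) = n+δ, i.e. 0.47·k^(0.47−1) = 0.09, so k_gold = (0.47/0.09)^(1/0.53) ≈ 22.6175.
y_gold = 22.6175^0.47 ≈ 4.3310, c_gold = y_gold − 0.09·k_gold ≈ 2.2954.
Gain: Δc = 2.2954 − 1.9339 ≈ 0.3615.

Δc ≈ 0.36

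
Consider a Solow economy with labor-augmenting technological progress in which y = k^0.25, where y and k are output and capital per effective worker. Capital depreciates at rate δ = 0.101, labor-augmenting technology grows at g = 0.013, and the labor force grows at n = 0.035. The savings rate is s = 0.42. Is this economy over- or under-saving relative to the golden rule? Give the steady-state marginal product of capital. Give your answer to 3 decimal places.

over-saving; MPK ≈ 0.089

n + g + δ = 0.035 + 0.013 + 0.101 = 0.149.
Steady-state k*: s·k^0.25 = 0.149·k gives k* = (0.42/0.149)^(1/0.75) ≈ 3.9818.
MPK = 0.25·3.9818^(-0.75) ≈ 0.0887.
MPK < n+g+δ = 0.149, so the economy is dynamically inefficient (over-saving).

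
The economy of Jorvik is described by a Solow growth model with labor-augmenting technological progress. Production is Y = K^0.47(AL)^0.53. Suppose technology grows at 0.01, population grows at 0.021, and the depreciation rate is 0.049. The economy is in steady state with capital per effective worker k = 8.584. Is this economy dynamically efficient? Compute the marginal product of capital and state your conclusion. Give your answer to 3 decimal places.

dynamically efficient; MPK ≈ 0.150

n + g + δ = 0.021 + 0.01 + 0.049 = 0.08.
MPK = 0.47·k^(0.47−1) = 0.47·8.584^(-0.53) ≈ 0.1504.
MPK > 0.08, so the economy is dynamically efficient (under-saving).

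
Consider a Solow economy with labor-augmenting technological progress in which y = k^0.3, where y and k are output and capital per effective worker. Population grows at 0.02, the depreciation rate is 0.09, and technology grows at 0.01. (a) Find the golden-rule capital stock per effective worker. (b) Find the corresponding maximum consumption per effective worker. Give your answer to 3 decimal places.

The effective depreciation rate is n + g + δ = 0.02 + 0.01 + 0.09 = 0.12.
Setting f'(k) = n+g+δ gives 0.3·k^(0.3−1) = 0.12, hence k_gold = (0.3/0.12)^(1/0.7) ≈ 3.7024.
y_gold = 3.7024^0.3 ≈ 1.4810; c_gold = y_gold − 0.12·k_gold ≈ 1.0367.

(a) k_gold ≈ 3.702; (b) c_gold ≈ 1.037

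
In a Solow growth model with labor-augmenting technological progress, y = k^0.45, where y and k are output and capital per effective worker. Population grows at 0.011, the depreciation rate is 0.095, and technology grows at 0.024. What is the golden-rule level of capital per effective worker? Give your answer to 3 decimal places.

The effective depreciation rate is n + g + δ = 0.011 + 0.024 + 0.095 = 0.13.
Golden rule sets MPK = n+g+δ: 0.45·k^(0.45−1) = 0.13, so k_gold = (0.45/0.13)^(1/0.55) ≈ 9.5607.

k_gold ≈ 9.561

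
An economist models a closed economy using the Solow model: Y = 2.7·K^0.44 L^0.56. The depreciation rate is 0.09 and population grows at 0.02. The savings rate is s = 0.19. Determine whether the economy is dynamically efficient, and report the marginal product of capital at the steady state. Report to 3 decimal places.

dynamically efficient; MPK ≈ 0.255

n + δ = 0.02 + 0.09 = 0.11.
Steady-state k*: s·A·k^0.44 = 0.11·k gives k* = (0.19·2.7/0.11)^(1/0.56) ≈ 15.6369.
MPK = 0.44·2.7·15.6369^(-0.56) ≈ 0.2547.
MPK > n+δ = 0.11, so the economy is dynamically efficient (under-saving).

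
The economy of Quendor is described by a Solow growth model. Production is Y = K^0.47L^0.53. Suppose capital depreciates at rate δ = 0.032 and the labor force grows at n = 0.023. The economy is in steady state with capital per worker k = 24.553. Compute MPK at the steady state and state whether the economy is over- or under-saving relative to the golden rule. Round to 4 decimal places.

Break-even investment rate: n + δ = 0.023 + 0.032 = 0.055.
MPK = 0.47·k^(0.47−1) = 0.47·24.553^(-0.53) ≈ 0.0862.
MPK > 0.055, so the economy is dynamically efficient (under-saving).

under-saving; MPK ≈ 0.0862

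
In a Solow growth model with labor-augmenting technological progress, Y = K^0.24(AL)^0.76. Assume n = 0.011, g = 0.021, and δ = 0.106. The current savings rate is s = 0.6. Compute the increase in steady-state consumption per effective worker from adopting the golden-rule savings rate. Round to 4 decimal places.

Δc ≈ 0.2689

Capital per effective worker breaks even when investment replaces (n + g + δ)·k; here n + g + δ = 0.138.
Current steady state (s = 0.6): k* = (0.6/0.138)^(1/0.76) ≈ 6.9156, y* = 6.9156^0.24 ≈ 1.5906, c* = (1−0.6)·1.5906 ≈ 0.6362.
Setting f'(k) = n+g+δ gives 0.24·k^(0.24−1) = 0.138, hence k_gold = (0.24/0.138)^(1/0.76) ≈ 2.0712.
y_gold = 2.0712^0.24 ≈ 1.1910, c_gold = y_gold − 0.138·k_gold ≈ 0.9051.
Gain: Δc = 0.9051 − 0.6362 ≈ 0.2689.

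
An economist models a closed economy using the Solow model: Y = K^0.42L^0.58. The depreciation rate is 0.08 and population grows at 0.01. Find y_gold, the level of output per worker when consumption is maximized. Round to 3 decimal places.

Capital per worker breaks even when investment replaces (n + δ)·k; here n + δ = 0.09.
Setting f'(k) = n+δ gives 0.42·k^(0.42−1) = 0.09, hence k_gold = (0.42/0.09)^(1/0.58) ≈ 14.2384.
Output: y_gold = k_gold^0.42 = 14.2384^0.42 ≈ 3.0511.

y_gold ≈ 3.051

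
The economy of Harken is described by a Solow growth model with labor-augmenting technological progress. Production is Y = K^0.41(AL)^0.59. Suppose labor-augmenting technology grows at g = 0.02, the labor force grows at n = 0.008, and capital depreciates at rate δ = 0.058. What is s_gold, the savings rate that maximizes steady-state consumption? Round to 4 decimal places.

s_gold = 0.4100

The effective depreciation rate is n + g + δ = 0.008 + 0.02 + 0.058 = 0.086.
At the golden rule MPK = n+g+δ, and in any Cobb-Douglas steady state s = (n+g+δ)·k/y = MPK·k/y = capital's share 0.41.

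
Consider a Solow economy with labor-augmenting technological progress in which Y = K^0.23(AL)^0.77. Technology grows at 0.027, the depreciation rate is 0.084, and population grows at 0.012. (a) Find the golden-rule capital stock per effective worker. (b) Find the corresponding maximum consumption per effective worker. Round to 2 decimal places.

(a) k_gold ≈ 2.25; (b) c_gold ≈ 0.93

Break-even investment rate: n + g + δ = 0.012 + 0.027 + 0.084 = 0.123.
Setting f'(k) = n+g+δ gives 0.23·k^(0.23−1) = 0.123, hence k_gold = (0.23/0.123)^(1/0.77) ≈ 2.2543.
y_gold = 2.2543^0.23 ≈ 1.2056; c_gold = y_gold − 0.123·k_gold ≈ 0.9283.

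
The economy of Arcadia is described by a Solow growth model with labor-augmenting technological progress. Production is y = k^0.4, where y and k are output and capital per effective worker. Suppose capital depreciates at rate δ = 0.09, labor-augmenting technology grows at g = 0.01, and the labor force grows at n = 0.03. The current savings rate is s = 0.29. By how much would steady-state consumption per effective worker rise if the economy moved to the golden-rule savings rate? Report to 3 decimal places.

n + g + δ = 0.03 + 0.01 + 0.09 = 0.13.
Current steady state (s = 0.29): k* = (0.29/0.13)^(1/0.6) ≈ 3.8085, y* = 3.8085^0.4 ≈ 1.7073, c* = (1−0.29)·1.7073 ≈ 1.2122.
Maximizing c = f(k) − (n+g+δ)·k gives f'(k) = n+g+δ, i.e. 0.4·k^(0.4−1) = 0.13, so k_gold = (0.4/0.13)^(1/0.6) ≈ 6.5092.
y_gold = 6.5092^0.4 ≈ 2.1155, c_gold = y_gold − 0.13·k_gold ≈ 1.2693.
Gain: Δc = 1.2693 − 1.2122 ≈ 0.0571.

Δc ≈ 0.057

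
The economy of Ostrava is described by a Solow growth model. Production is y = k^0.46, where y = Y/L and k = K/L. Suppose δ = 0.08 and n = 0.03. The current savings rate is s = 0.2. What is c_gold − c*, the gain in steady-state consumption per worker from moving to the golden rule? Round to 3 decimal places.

Δc ≈ 0.496

Break-even investment rate: n + δ = 0.03 + 0.08 = 0.11.
Current steady state (s = 0.2): k* = (0.2/0.11)^(1/0.54) ≈ 3.0256, y* = 3.0256^0.46 ≈ 1.6641, c* = (1−0.2)·1.6641 ≈ 1.3313.
At the golden rule the marginal product of capital equals n+δ: 0.46·k^(0.46−1) = 0.11. Solving, k_gold = (0.46/0.11)^(1/0.54) ≈ 14.1474.
y_gold = 14.1474^0.46 ≈ 3.3831, c_gold = y_gold − 0.11·k_gold ≈ 1.8269.
Gain: Δc = 1.8269 − 1.3313 ≈ 0.4956.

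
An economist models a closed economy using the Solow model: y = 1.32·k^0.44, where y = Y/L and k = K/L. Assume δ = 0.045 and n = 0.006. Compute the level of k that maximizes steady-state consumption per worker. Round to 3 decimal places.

k_gold ≈ 77.007

n + δ = 0.006 + 0.045 = 0.051.
Setting f'(k) = n+δ gives 0.44·1.32·k^(0.44−1) = 0.051, hence k_gold = (0.44·1.32/0.051)^(1/0.56) ≈ 77.0068.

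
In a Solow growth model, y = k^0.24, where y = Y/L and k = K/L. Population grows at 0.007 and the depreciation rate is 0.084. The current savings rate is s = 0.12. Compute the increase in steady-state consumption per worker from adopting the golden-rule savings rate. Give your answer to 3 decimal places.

Δc ≈ 0.072

The effective depreciation rate is n + δ = 0.007 + 0.084 = 0.091.
Current steady state (s = 0.12): k* = (0.12/0.091)^(1/0.76) ≈ 1.4391, y* = 1.4391^0.24 ≈ 1.0913, c* = (1−0.12)·1.0913 ≈ 0.9603.
Maximizing c = f(k) − (n+δ)·k gives f'(k) = n+δ, i.e. 0.24·k^(0.24−1) = 0.091, so k_gold = (0.24/0.091)^(1/0.76) ≈ 3.5824.
y_gold = 3.5824^0.24 ≈ 1.3583, c_gold = y_gold − 0.091·k_gold ≈ 1.0323.
Gain: Δc = 1.0323 − 0.9603 ≈ 0.0720.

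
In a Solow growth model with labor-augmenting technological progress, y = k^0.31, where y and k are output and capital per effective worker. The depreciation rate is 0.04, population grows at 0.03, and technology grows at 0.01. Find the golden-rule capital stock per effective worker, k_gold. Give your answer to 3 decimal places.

k_gold ≈ 7.121

Break-even investment rate: n + g + δ = 0.03 + 0.01 + 0.04 = 0.08.
Golden rule sets MPK = n+g+δ: 0.31·k^(0.31−1) = 0.08, so k_gold = (0.31/0.08)^(1/0.69) ≈ 7.1214.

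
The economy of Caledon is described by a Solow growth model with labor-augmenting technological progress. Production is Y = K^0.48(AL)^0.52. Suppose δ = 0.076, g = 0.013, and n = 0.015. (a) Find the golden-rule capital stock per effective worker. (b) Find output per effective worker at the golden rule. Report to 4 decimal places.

(a) k_gold ≈ 18.9375; (b) y_gold ≈ 4.1031

Break-even investment rate: n + g + δ = 0.015 + 0.013 + 0.076 = 0.104.
Maximizing c = f(k) − (n+g+δ)·k gives f'(k) = n+g+δ, i.e. 0.48·k^(0.48−1) = 0.104, so k_gold = (0.48/0.104)^(1/0.52) ≈ 18.9375.
y_gold = 18.9375^0.48 ≈ 4.1031.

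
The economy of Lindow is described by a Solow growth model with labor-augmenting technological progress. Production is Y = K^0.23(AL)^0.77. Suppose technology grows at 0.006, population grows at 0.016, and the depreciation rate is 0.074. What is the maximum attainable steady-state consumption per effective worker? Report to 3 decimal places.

c_gold ≈ 1.000

Capital per effective worker breaks even when investment replaces (n + g + δ)·k; here n + g + δ = 0.096.
Golden rule sets MPK = n+g+δ: 0.23·k^(0.23−1) = 0.096, so k_gold = (0.23/0.096)^(1/0.77) ≈ 3.1103.
y_gold = 3.1103^0.23 ≈ 1.2982.
c_gold = y_gold − (n+g+δ)·k_gold = 1.2982 − 0.096·3.1103 ≈ 0.9996.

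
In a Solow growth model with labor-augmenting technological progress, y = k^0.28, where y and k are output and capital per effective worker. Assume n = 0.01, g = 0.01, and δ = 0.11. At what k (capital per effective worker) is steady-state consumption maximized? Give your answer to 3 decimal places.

Capital per effective worker breaks even when investment replaces (n + g + δ)·k; here n + g + δ = 0.13.
Setting f'(k) = n+g+δ gives 0.28·k^(0.28−1) = 0.13, hence k_gold = (0.28/0.13)^(1/0.72) ≈ 2.9027.

k_gold ≈ 2.903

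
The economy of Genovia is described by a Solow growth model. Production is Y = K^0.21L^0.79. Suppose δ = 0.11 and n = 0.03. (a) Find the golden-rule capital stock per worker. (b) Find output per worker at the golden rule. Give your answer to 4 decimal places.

(a) k_gold ≈ 1.6707; (b) y_gold ≈ 1.1138

The effective depreciation rate is n + δ = 0.03 + 0.11 = 0.14.
At the golden rule the marginal product of capital equals n+δ: 0.21·k^(0.21−1) = 0.14. Solving, k_gold = (0.21/0.14)^(1/0.79) ≈ 1.6707.
y_gold = 1.6707^0.21 ≈ 1.1138.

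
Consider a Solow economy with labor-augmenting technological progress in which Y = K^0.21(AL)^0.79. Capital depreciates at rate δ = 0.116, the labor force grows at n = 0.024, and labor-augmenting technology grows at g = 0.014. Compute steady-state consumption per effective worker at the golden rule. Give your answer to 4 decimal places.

n + g + δ = 0.024 + 0.014 + 0.116 = 0.154.
At the golden rule the marginal product of capital equals n+g+δ: 0.21·k^(0.21−1) = 0.154. Solving, k_gold = (0.21/0.154)^(1/0.79) ≈ 1.4808.
y_gold = 1.4808^0.21 ≈ 1.0859.
c_gold = y_gold − (n+g+δ)·k_gold = 1.0859 − 0.154·1.4808 ≈ 0.8579.

c_gold ≈ 0.8579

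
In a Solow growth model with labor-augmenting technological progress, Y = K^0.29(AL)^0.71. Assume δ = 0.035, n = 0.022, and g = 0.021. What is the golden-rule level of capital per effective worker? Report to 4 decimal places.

k_gold ≈ 6.3569

Break-even investment rate: n + g + δ = 0.022 + 0.021 + 0.035 = 0.078.
At the golden rule the marginal product of capital equals n+g+δ: 0.29·k^(0.29−1) = 0.078. Solving, k_gold = (0.29/0.078)^(1/0.71) ≈ 6.3569.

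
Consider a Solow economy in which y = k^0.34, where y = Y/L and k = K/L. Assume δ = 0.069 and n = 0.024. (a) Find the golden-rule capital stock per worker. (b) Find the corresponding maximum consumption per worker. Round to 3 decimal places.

Break-even investment rate: n + δ = 0.024 + 0.069 = 0.093.
Setting f'(k) = n+δ gives 0.34·k^(0.34−1) = 0.093, hence k_gold = (0.34/0.093)^(1/0.66) ≈ 7.1289.
y_gold = 7.1289^0.34 ≈ 1.9500; c_gold = y_gold − 0.093·k_gold ≈ 1.2870.

(a) k_gold ≈ 7.129; (b) c_gold ≈ 1.287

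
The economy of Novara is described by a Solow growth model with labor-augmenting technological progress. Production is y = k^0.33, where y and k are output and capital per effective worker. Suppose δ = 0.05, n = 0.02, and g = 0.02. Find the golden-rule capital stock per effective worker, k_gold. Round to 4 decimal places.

k_gold ≈ 6.9534

n + g + δ = 0.02 + 0.02 + 0.05 = 0.09.
At the golden rule the marginal product of capital equals n+g+δ: 0.33·k^(0.33−1) = 0.09. Solving, k_gold = (0.33/0.09)^(1/0.67) ≈ 6.9534.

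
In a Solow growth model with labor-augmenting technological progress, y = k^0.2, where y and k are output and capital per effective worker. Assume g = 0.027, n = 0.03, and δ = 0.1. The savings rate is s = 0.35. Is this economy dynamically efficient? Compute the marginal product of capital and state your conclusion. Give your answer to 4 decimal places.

dynamically inefficient; MPK ≈ 0.0897

Break-even investment rate: n + g + δ = 0.03 + 0.027 + 0.1 = 0.157.
Steady-state k*: s·k^0.2 = 0.157·k gives k* = (0.35/0.157)^(1/0.8) ≈ 2.7240.
MPK = 0.2·2.7240^(-0.8) ≈ 0.0897.
MPK < n+g+δ = 0.157, so the economy is dynamically inefficient (over-saving).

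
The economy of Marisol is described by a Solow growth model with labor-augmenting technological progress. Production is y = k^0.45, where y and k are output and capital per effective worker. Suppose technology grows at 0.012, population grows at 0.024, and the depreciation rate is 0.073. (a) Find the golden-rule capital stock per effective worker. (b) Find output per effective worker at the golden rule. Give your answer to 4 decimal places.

(a) k_gold ≈ 13.1708; (b) y_gold ≈ 3.1903

n + g + δ = 0.024 + 0.012 + 0.073 = 0.109.
Golden rule sets MPK = n+g+δ: 0.45·k^(0.45−1) = 0.109, so k_gold = (0.45/0.109)^(1/0.55) ≈ 13.1708.
y_gold = 13.1708^0.45 ≈ 3.1903.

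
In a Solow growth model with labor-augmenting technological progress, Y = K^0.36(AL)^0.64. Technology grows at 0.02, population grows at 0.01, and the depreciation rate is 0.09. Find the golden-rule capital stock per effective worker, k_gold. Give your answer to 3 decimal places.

k_gold ≈ 5.565

Break-even investment rate: n + g + δ = 0.01 + 0.02 + 0.09 = 0.12.
At the golden rule the marginal product of capital equals n+g+δ: 0.36·k^(0.36−1) = 0.12. Solving, k_gold = (0.36/0.12)^(1/0.64) ≈ 5.5655.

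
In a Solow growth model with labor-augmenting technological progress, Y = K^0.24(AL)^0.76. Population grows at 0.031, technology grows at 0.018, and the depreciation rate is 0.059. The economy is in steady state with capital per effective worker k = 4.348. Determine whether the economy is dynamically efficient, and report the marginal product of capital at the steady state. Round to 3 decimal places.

Capital per effective worker breaks even when investment replaces (n + g + δ)·k; here n + g + δ = 0.108.
MPK = 0.24·k^(0.24−1) = 0.24·4.348^(-0.76) ≈ 0.0785.
MPK < 0.108, so the economy is dynamically inefficient (over-saving).

dynamically inefficient; MPK ≈ 0.079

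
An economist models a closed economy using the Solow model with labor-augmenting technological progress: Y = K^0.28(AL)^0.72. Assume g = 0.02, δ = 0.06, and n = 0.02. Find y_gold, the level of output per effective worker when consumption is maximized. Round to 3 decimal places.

y_gold ≈ 1.492

Break-even investment rate: n + g + δ = 0.02 + 0.02 + 0.06 = 0.1.
Maximizing c = f(k) − (n+g+δ)·k gives f'(k) = n+g+δ, i.e. 0.28·k^(0.28−1) = 0.1, so k_gold = (0.28/0.1)^(1/0.72) ≈ 4.1788.
Output: y_gold = k_gold^0.28 = 4.1788^0.28 ≈ 1.4924.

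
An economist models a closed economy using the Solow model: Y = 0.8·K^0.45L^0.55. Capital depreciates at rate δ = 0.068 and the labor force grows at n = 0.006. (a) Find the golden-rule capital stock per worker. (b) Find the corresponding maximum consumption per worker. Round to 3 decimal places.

(a) k_gold ≈ 17.751; (b) c_gold ≈ 1.605

Capital per worker breaks even when investment replaces (n + δ)·k; here n + δ = 0.074.
Setting f'(k) = n+δ gives 0.45·0.8·k^(0.45−1) = 0.074, hence k_gold = (0.45·0.8/0.074)^(1/0.55) ≈ 17.7509.
y_gold = 0.8·17.7509^0.45 ≈ 2.9190; c_gold = y_gold − 0.074·k_gold ≈ 1.6055.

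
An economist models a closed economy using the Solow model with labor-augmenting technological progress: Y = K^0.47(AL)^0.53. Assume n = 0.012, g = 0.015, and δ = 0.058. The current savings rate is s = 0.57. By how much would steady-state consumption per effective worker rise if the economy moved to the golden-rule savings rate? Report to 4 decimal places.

The effective depreciation rate is n + g + δ = 0.012 + 0.015 + 0.058 = 0.085.
Current steady state (s = 0.57): k* = (0.57/0.085)^(1/0.53) ≈ 36.2536, y* = 36.2536^0.47 ≈ 5.4062, c* = (1−0.57)·5.4062 ≈ 2.3247.
At the golden rule the marginal product of capital equals n+g+δ: 0.47·k^(0.47−1) = 0.085. Solving, k_gold = (0.47/0.085)^(1/0.53) ≈ 25.1931.
y_gold = 25.1931^0.47 ≈ 4.5562, c_gold = y_gold − 0.085·k_gold ≈ 2.4148.
Gain: Δc = 2.4148 − 2.3247 ≈ 0.0901.

Δc ≈ 0.0901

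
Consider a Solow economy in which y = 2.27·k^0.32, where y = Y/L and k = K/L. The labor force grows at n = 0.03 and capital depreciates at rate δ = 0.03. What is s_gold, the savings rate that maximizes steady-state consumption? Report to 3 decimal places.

The effective depreciation rate is n + δ = 0.03 + 0.03 = 0.06.
At the golden rule MPK = n+δ, and in any Cobb-Douglas steady state s = (n+δ)·k/y = MPK·k/y = capital's share 0.32.

s_gold = 0.320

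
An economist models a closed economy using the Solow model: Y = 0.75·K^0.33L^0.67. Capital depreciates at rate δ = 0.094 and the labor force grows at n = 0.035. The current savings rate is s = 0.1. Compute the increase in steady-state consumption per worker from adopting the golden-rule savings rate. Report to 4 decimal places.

Δc ≈ 0.1759

Capital per worker breaks even when investment replaces (n + δ)·k; here n + δ = 0.129.
Current steady state (s = 0.1): k* = (0.1·0.75/0.129)^(1/0.67) ≈ 0.4451, y* = 0.75·0.4451^0.33 ≈ 0.5742, c* = (1−0.1)·0.5742 ≈ 0.5168.
Maximizing c = f(k) − (n+δ)·k gives f'(k) = n+δ, i.e. 0.33·0.75·k^(0.33−1) = 0.129, so k_gold = (0.33·0.75/0.129)^(1/0.67) ≈ 2.6446.
y_gold = 0.75·2.6446^0.33 ≈ 1.0338, c_gold = y_gold − 0.129·k_gold ≈ 0.6927.
Gain: Δc = 0.6927 − 0.5168 ≈ 0.1759.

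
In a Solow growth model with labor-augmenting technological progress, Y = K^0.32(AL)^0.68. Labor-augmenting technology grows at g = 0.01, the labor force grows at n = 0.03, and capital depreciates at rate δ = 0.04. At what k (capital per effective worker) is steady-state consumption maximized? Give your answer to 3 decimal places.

k_gold ≈ 7.680

n + g + δ = 0.03 + 0.01 + 0.04 = 0.08.
Golden rule sets MPK = n+g+δ: 0.32·k^(0.32−1) = 0.08, so k_gold = (0.32/0.08)^(1/0.68) ≈ 7.6804.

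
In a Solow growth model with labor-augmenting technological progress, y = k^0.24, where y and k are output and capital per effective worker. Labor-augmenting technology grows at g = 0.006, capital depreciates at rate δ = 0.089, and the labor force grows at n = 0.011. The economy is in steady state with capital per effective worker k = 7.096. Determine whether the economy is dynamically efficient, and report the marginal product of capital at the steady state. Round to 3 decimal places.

dynamically inefficient; MPK ≈ 0.054

n + g + δ = 0.011 + 0.006 + 0.089 = 0.106.
MPK = 0.24·k^(0.24−1) = 0.24·7.096^(-0.76) ≈ 0.0541.
MPK < 0.106, so the economy is dynamically inefficient (over-saving).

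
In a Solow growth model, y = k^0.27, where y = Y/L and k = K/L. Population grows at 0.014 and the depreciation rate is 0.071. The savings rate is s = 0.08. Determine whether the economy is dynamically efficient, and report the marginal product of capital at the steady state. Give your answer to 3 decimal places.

n + δ = 0.014 + 0.071 = 0.085.
Steady-state k*: s·k^0.27 = 0.085·k gives k* = (0.08/0.085)^(1/0.73) ≈ 0.9203.
MPK = 0.27·0.9203^(-0.73) ≈ 0.2869.
MPK > n+δ = 0.085, so the economy is dynamically efficient (under-saving).

dynamically efficient; MPK ≈ 0.287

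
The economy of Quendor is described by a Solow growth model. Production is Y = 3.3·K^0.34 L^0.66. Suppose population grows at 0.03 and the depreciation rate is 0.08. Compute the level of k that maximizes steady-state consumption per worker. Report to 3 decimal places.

k_gold ≈ 33.743

Break-even investment rate: n + δ = 0.03 + 0.08 = 0.11.
At the golden rule the marginal product of capital equals n+δ: 0.34·3.3·k^(0.34−1) = 0.11. Solving, k_gold = (0.34·3.3/0.11)^(1/0.66) ≈ 33.7429.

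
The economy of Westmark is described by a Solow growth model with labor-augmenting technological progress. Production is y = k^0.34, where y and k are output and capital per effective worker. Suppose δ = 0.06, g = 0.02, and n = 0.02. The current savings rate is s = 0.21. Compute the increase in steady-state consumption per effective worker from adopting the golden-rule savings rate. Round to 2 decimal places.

Δc ≈ 0.08

Break-even investment rate: n + g + δ = 0.02 + 0.02 + 0.06 = 0.1.
Current steady state (s = 0.21): k* = (0.21/0.1)^(1/0.66) ≈ 3.0776, y* = 3.0776^0.34 ≈ 1.4655, c* = (1−0.21)·1.4655 ≈ 1.1578.
At the golden rule the marginal product of capital equals n+g+δ: 0.34·k^(0.34−1) = 0.1. Solving, k_gold = (0.34/0.1)^(1/0.66) ≈ 6.3866.
y_gold = 6.3866^0.34 ≈ 1.8784, c_gold = y_gold − 0.1·k_gold ≈ 1.2398.
Gain: Δc = 1.2398 − 1.1578 ≈ 0.0820.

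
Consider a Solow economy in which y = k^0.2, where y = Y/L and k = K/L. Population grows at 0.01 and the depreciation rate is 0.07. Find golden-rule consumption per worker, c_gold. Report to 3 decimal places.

The effective depreciation rate is n + δ = 0.01 + 0.07 = 0.08.
At the golden rule the marginal product of capital equals n+δ: 0.2·k^(0.2−1) = 0.08. Solving, k_gold = (0.2/0.08)^(1/0.8) ≈ 3.1436.
y_gold = 3.1436^0.2 ≈ 1.2574.
c_gold = y_gold − (n+δ)·k_gold = 1.2574 − 0.08·3.1436 ≈ 1.0059.

c_gold ≈ 1.006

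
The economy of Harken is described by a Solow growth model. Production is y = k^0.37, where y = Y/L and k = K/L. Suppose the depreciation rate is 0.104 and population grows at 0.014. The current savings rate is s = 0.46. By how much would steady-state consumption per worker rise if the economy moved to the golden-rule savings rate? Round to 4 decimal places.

Δc ≈ 0.0320

The effective depreciation rate is n + δ = 0.014 + 0.104 = 0.118.
Current steady state (s = 0.46): k* = (0.46/0.118)^(1/0.63) ≈ 8.6676, y* = 8.6676^0.37 ≈ 2.2234, c* = (1−0.46)·2.2234 ≈ 1.2006.
Golden rule sets MPK = n+δ: 0.37·k^(0.37−1) = 0.118, so k_gold = (0.37/0.118)^(1/0.63) ≈ 6.1349.
y_gold = 6.1349^0.37 ≈ 1.9565, c_gold = y_gold − 0.118·k_gold ≈ 1.2326.
Gain: Δc = 1.2326 − 1.2006 ≈ 0.0320.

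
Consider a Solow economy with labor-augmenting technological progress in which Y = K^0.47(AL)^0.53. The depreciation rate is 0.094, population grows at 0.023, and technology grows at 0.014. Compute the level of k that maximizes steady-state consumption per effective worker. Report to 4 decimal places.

n + g + δ = 0.023 + 0.014 + 0.094 = 0.131.
Setting f'(k) = n+g+δ gives 0.47·k^(0.47−1) = 0.131, hence k_gold = (0.47/0.131)^(1/0.53) ≈ 11.1389.

k_gold ≈ 11.1389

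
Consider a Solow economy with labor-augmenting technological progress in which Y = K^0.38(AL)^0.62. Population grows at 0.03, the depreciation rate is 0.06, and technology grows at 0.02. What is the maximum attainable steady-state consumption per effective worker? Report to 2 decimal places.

c_gold ≈ 1.33

The effective depreciation rate is n + g + δ = 0.03 + 0.02 + 0.06 = 0.11.
Maximizing c = f(k) − (n+g+δ)·k gives f'(k) = n+g+δ, i.e. 0.38·k^(0.38−1) = 0.11, so k_gold = (0.38/0.11)^(1/0.62) ≈ 7.3854.
y_gold = 7.3854^0.38 ≈ 2.1379.
c_gold = y_gold − (n+g+δ)·k_gold = 2.1379 − 0.11·7.3854 ≈ 1.3255.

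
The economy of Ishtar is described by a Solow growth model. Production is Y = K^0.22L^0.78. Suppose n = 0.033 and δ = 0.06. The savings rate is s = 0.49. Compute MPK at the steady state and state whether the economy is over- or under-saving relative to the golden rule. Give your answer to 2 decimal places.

The effective depreciation rate is n + δ = 0.033 + 0.06 = 0.093.
Steady-state k*: s·k^0.22 = 0.093·k gives k* = (0.49/0.093)^(1/0.78) ≈ 8.4192.
MPK = 0.22·8.4192^(-0.78) ≈ 0.0418.
MPK < n+δ = 0.093, so the economy is dynamically inefficient (over-saving).

over-saving; MPK ≈ 0.04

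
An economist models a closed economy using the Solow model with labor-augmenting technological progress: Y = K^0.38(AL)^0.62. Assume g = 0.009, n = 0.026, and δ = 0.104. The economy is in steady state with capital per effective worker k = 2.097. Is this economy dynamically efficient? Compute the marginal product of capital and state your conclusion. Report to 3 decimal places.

dynamically efficient; MPK ≈ 0.240

n + g + δ = 0.026 + 0.009 + 0.104 = 0.139.
MPK = 0.38·k^(0.38−1) = 0.38·2.097^(-0.62) ≈ 0.2401.
MPK > 0.139, so the economy is dynamically efficient (under-saving).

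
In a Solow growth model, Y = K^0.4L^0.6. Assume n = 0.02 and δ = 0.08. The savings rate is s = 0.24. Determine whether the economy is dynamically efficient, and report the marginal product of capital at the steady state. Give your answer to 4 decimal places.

n + δ = 0.02 + 0.08 = 0.1.
Steady-state k*: s·k^0.4 = 0.1·k gives k* = (0.24/0.1)^(1/0.6) ≈ 4.3021.
MPK = 0.4·4.3021^(-0.6) ≈ 0.1667.
MPK > n+δ = 0.1, so the economy is dynamically efficient (under-saving).

dynamically efficient; MPK ≈ 0.1667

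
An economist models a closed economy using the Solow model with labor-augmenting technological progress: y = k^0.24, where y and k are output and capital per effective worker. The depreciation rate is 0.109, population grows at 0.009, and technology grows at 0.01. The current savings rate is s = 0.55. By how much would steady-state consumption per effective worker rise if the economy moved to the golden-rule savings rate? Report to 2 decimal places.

The effective depreciation rate is n + g + δ = 0.009 + 0.01 + 0.109 = 0.128.
Current steady state (s = 0.55): k* = (0.55/0.128)^(1/0.76) ≈ 6.8092, y* = 6.8092^0.24 ≈ 1.5847, c* = (1−0.55)·1.5847 ≈ 0.7131.
Maximizing c = f(k) − (n+g+δ)·k gives f'(k) = n+g+δ, i.e. 0.24·k^(0.24−1) = 0.128, so k_gold = (0.24/0.128)^(1/0.76) ≈ 2.2867.
y_gold = 2.2867^0.24 ≈ 1.2196, c_gold = y_gold − 0.128·k_gold ≈ 0.9269.
Gain: Δc = 0.9269 − 0.7131 ≈ 0.2138.

Δc ≈ 0.21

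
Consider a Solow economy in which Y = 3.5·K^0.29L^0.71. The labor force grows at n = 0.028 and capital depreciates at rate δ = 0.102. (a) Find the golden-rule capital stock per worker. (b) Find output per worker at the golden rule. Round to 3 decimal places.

(a) k_gold ≈ 18.075; (b) y_gold ≈ 8.103

n + δ = 0.028 + 0.102 = 0.13.
Golden rule sets MPK = n+δ: 0.29·3.5·k^(0.29−1) = 0.13, so k_gold = (0.29·3.5/0.13)^(1/0.71) ≈ 18.0748.
y_gold = 3.5·18.0748^0.29 ≈ 8.1025.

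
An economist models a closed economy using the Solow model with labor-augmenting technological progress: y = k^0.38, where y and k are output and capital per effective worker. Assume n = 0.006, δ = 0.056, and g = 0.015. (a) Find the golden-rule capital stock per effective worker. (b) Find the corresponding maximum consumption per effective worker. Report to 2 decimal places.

Break-even investment rate: n + g + δ = 0.006 + 0.015 + 0.056 = 0.077.
Golden rule sets MPK = n+g+δ: 0.38·k^(0.38−1) = 0.077, so k_gold = (0.38/0.077)^(1/0.62) ≈ 13.1285.
y_gold = 13.1285^0.38 ≈ 2.6602; c_gold = y_gold − 0.077·k_gold ≈ 1.6494.

(a) k_gold ≈ 13.13; (b) c_gold ≈ 1.65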